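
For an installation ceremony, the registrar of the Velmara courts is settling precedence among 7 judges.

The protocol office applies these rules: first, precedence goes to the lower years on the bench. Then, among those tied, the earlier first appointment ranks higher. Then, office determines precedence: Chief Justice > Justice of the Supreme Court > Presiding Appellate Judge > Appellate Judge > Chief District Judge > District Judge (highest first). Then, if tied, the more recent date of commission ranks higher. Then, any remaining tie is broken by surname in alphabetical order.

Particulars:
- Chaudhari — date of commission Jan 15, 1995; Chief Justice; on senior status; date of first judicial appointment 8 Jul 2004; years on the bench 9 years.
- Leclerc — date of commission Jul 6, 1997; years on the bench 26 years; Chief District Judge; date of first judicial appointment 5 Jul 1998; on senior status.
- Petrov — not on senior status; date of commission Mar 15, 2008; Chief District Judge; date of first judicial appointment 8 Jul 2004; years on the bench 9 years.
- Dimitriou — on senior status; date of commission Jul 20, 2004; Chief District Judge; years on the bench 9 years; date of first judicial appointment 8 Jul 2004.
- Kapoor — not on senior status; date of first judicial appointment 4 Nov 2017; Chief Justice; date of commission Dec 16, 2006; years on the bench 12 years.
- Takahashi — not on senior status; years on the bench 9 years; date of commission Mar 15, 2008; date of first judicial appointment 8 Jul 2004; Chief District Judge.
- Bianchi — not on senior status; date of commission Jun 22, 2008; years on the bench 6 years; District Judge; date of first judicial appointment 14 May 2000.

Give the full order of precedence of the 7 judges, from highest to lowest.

By years on the bench (lower first): Bianchi (6 years); then Chaudhari, Petrov, Takahashi and Dimitriou (each 9 years); then Kapoor (12 years); then Leclerc (26 years).
Chaudhari, Petrov, Takahashi and Dimitriou all have date of first judicial appointment 8 Jul 2004, so the next rule applies.
Among Chaudhari, Petrov, Takahashi and Dimitriou, by office: Chaudhari (Chief Justice) before Petrov, Takahashi and Dimitriou (Chief District Judge).
Among Petrov, Takahashi and Dimitriou, by date of commission (later first): Petrov and Takahashi (Mar 15, 2008) before Dimitriou (Jul 20, 2004).
Among Petrov and Takahashi, alphabetically by surname: Petrov before Takahashi.
Full order: Bianchi, Chaudhari, Petrov, Takahashi, Dimitriou, Kapoor, Leclerc.

Bianchi, Chaudhari, Petrov, Takahashi, Dimitriou, Kapoor, Leclerc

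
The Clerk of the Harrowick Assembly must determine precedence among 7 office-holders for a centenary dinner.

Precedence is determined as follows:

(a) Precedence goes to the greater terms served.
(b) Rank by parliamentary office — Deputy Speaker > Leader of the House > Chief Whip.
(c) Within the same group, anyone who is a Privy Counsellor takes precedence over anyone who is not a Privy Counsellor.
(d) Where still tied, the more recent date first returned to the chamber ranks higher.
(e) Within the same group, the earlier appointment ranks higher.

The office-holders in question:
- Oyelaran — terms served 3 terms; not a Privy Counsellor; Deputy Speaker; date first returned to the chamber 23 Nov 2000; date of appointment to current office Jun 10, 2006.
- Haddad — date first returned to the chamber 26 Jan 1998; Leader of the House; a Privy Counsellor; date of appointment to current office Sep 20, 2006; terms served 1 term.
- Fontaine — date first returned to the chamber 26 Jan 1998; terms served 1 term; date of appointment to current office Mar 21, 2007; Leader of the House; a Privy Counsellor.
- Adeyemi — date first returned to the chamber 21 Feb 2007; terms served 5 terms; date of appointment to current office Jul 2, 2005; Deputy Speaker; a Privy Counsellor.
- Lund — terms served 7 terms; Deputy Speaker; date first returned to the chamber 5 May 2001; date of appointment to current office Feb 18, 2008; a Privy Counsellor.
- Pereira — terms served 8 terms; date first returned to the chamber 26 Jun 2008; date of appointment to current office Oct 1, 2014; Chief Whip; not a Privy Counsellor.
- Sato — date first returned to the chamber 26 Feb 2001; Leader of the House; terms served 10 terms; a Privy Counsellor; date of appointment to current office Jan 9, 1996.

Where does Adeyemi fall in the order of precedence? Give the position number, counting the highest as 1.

4

By terms served (higher first): Sato (10 terms); then Pereira (8 terms); then Lund (7 terms); then Adeyemi (5 terms); then Oyelaran (3 terms); then Haddad and Fontaine (both 1 term).
Haddad and Fontaine are each Leader of the House, so the next rule applies.
Haddad and Fontaine are each a Privy Counsellor, so the next rule applies.
Haddad and Fontaine both have date first returned to the chamber 26 Jan 1998, so the next rule applies.
Among Haddad and Fontaine, by date of appointment to current office (earlier first): Haddad (Sep 20, 2006) before Fontaine (Mar 21, 2007).
Order: Sato, Pereira, Lund, Adeyemi, Oyelaran, Haddad, Fontaine. So position 4.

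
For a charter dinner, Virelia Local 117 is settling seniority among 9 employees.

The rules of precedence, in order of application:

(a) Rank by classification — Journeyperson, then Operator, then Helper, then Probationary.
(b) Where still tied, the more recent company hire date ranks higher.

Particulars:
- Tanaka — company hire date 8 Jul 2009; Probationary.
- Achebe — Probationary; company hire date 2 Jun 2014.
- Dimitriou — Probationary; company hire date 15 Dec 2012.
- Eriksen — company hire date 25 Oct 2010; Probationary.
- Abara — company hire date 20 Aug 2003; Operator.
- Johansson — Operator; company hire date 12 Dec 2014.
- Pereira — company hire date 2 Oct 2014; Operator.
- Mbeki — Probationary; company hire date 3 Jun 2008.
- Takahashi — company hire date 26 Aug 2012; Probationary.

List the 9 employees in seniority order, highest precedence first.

Johansson, Pereira, Abara, Achebe, Dimitriou, Takahashi, Eriksen, Tanaka, Mbeki

By classification: Johansson, Pereira and Abara (Operator); then Achebe, Dimitriou, Takahashi, Eriksen, Tanaka and Mbeki (Probationary).
Among Johansson, Pereira and Abara, by company hire date (later first): Johansson (12 Dec 2014) before Pereira (2 Oct 2014) before Abara (20 Aug 2003).
Among Achebe, Dimitriou, Takahashi, Eriksen, Tanaka and Mbeki, by company hire date (later first): Achebe (2 Jun 2014) before Dimitriou (15 Dec 2012) before Takahashi (26 Aug 2012) before Eriksen (25 Oct 2010) before Tanaka (8 Jul 2009) before Mbeki (3 Jun 2008).
Full order: Johansson, Pereira, Abara, Achebe, Dimitriou, Takahashi, Eriksen, Tanaka, Mbeki.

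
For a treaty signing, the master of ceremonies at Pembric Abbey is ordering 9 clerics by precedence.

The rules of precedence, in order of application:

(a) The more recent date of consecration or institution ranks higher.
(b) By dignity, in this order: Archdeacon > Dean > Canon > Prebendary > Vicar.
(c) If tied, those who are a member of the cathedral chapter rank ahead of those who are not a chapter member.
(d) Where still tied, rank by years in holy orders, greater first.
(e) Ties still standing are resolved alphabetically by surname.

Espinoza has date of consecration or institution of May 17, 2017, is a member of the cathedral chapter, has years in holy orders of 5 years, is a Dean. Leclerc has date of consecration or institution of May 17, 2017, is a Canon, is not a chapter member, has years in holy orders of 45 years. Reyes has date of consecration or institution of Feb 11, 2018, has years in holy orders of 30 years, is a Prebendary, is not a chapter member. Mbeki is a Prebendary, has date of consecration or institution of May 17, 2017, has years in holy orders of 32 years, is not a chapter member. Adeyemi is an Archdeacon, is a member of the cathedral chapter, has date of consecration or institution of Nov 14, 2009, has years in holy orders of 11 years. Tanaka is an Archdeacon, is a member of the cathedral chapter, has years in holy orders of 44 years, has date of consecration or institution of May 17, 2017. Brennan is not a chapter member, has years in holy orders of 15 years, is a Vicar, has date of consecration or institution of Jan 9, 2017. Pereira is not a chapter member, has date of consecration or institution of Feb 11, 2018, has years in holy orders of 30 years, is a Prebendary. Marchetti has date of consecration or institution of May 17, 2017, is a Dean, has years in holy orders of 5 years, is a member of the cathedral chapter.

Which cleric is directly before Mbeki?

Leclerc

By date of consecration or institution (later first): Pereira and Reyes (both Feb 11, 2018); then Tanaka, Espinoza, Marchetti, Leclerc and Mbeki (each May 17, 2017); then Brennan (Jan 9, 2017); then Adeyemi (Nov 14, 2009).
Pereira and Reyes are each Prebendary, so the next rule applies.
Pereira and Reyes are each not a chapter member, so the next rule applies.
Pereira and Reyes both have years in holy orders 30 years, so the next rule applies.
Among Pereira and Reyes, alphabetically by surname: Pereira before Reyes.
Among Tanaka, Espinoza, Marchetti, Leclerc and Mbeki, by dignity: Tanaka (Archdeacon) before Espinoza and Marchetti (Dean) before Leclerc (Canon) before Mbeki (Prebendary).
Espinoza and Marchetti are each a member of the cathedral chapter, so the next rule applies.
Espinoza and Marchetti both have years in holy orders 5 years, so the next rule applies.
Among Espinoza and Marchetti, alphabetically by surname: Espinoza before Marchetti.
Order: Pereira, Reyes, Tanaka, Espinoza, Marchetti, Leclerc, Mbeki, Brennan, Adeyemi.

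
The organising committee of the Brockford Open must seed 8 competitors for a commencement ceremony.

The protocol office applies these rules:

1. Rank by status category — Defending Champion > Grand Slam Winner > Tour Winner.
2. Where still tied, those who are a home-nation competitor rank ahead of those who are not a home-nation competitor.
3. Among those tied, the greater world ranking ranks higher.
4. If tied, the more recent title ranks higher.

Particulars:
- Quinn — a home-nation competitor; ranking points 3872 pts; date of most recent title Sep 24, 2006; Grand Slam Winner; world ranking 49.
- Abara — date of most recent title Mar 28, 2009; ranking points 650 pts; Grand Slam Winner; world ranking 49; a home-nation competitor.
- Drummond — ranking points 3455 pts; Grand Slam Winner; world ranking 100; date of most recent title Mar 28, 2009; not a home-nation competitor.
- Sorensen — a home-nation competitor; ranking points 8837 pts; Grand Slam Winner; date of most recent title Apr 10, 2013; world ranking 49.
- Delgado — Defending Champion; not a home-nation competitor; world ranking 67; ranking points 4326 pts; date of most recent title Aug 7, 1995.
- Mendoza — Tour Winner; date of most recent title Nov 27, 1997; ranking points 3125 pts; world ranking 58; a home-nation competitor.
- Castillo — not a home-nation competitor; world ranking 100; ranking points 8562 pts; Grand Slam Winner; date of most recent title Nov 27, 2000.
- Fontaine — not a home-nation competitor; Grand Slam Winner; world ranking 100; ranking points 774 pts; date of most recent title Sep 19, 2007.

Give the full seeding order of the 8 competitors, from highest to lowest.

By status category: Delgado (Defending Champion); then Sorensen, Abara, Quinn, Drummond, Fontaine and Castillo (Grand Slam Winner); then Mendoza (Tour Winner).
Among Sorensen, Abara, Quinn, Drummond, Fontaine and Castillo, a home-nation competitor before not a home-nation competitor: Sorensen, Abara and Quinn (a home-nation competitor) before Drummond, Fontaine and Castillo (not a home-nation competitor).
Sorensen, Abara and Quinn all have world ranking 49, so the next rule applies.
Among Sorensen, Abara and Quinn, by date of most recent title (later first): Sorensen (Apr 10, 2013) before Abara (Mar 28, 2009) before Quinn (Sep 24, 2006).
Drummond, Fontaine and Castillo all have world ranking 100, so the next rule applies.
Among Drummond, Fontaine and Castillo, by date of most recent title (later first): Drummond (Mar 28, 2009) before Fontaine (Sep 19, 2007) before Castillo (Nov 27, 2000).
Full order: Delgado, Sorensen, Abara, Quinn, Drummond, Fontaine, Castillo, Mendoza.

Delgado, Sorensen, Abara, Quinn, Drummond, Fontaine, Castillo, Mendoza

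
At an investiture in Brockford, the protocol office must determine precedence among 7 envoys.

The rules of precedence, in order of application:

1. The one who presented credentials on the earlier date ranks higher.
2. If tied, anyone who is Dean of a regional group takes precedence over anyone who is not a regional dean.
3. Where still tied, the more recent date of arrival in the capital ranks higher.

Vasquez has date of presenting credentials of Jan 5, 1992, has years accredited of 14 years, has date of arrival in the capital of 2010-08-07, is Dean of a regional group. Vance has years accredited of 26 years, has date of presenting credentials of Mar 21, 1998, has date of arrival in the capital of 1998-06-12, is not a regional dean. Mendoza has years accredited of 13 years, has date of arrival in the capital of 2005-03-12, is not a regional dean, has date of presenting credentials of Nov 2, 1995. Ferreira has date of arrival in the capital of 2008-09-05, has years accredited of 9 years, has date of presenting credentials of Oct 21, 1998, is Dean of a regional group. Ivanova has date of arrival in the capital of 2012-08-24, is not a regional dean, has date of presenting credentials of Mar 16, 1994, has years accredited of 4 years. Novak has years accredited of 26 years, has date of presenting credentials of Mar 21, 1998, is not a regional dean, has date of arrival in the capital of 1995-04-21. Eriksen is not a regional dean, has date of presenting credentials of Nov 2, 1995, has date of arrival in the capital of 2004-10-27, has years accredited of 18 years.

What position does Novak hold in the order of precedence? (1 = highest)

6

By date of presenting credentials (earlier first): Vasquez (Jan 5, 1992); then Ivanova (Mar 16, 1994); then Mendoza and Eriksen (both Nov 2, 1995); then Vance and Novak (both Mar 21, 1998); then Ferreira (Oct 21, 1998).
Mendoza and Eriksen are each not a regional dean, so the next rule applies.
Among Mendoza and Eriksen, by date of arrival in the capital (later first): Mendoza (2005-03-12) before Eriksen (2004-10-27).
Vance and Novak are each not a regional dean, so the next rule applies.
Among Vance and Novak, by date of arrival in the capital (later first): Vance (1998-06-12) before Novak (1995-04-21).
Order: Vasquez, Ivanova, Mendoza, Eriksen, Vance, Novak, Ferreira. So position 6.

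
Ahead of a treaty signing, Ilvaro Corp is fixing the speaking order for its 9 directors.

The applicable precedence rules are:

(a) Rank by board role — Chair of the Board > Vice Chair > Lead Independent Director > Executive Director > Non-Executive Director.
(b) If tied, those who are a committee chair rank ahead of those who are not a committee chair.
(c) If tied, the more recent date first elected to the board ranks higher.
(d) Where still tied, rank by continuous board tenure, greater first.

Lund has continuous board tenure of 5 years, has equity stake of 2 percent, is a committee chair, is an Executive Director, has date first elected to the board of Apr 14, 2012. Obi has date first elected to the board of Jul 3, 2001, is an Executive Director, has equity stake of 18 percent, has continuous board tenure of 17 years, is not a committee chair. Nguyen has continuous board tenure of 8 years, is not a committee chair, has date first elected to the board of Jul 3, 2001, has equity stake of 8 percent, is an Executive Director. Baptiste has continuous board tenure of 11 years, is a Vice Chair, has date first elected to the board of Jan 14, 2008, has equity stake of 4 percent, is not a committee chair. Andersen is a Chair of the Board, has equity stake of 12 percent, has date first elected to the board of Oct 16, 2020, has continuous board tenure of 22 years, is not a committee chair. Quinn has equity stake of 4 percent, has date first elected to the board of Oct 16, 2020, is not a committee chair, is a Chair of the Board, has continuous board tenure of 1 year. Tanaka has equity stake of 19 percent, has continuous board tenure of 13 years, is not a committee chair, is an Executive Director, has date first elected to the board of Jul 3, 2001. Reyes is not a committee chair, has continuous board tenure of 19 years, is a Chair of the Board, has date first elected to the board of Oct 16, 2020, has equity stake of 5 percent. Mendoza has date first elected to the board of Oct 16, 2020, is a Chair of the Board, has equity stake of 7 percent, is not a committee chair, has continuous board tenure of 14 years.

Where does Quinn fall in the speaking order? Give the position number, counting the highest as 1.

By board role: Andersen, Reyes, Mendoza and Quinn (Chair of the Board); then Baptiste (Vice Chair); then Lund, Obi, Tanaka and Nguyen (Executive Director).
Andersen, Reyes, Mendoza and Quinn are each not a committee chair, so the next rule applies.
Andersen, Reyes, Mendoza and Quinn all have date first elected to the board Oct 16, 2020, so the next rule applies.
Among Andersen, Reyes, Mendoza and Quinn, by continuous board tenure (higher first): Andersen (22 years) before Reyes (19 years) before Mendoza (14 years) before Quinn (1 year).
Among Lund, Obi, Tanaka and Nguyen, a committee chair before not a committee chair: Lund (a committee chair) before Obi, Tanaka and Nguyen (not a committee chair).
Obi, Tanaka and Nguyen all have date first elected to the board Jul 3, 2001, so the next rule applies.
Among Obi, Tanaka and Nguyen, by continuous board tenure (higher first): Obi (17 years) before Tanaka (13 years) before Nguyen (8 years).
Order: Andersen, Reyes, Mendoza, Quinn, Baptiste, Lund, Obi, Tanaka, Nguyen. So position 4.

4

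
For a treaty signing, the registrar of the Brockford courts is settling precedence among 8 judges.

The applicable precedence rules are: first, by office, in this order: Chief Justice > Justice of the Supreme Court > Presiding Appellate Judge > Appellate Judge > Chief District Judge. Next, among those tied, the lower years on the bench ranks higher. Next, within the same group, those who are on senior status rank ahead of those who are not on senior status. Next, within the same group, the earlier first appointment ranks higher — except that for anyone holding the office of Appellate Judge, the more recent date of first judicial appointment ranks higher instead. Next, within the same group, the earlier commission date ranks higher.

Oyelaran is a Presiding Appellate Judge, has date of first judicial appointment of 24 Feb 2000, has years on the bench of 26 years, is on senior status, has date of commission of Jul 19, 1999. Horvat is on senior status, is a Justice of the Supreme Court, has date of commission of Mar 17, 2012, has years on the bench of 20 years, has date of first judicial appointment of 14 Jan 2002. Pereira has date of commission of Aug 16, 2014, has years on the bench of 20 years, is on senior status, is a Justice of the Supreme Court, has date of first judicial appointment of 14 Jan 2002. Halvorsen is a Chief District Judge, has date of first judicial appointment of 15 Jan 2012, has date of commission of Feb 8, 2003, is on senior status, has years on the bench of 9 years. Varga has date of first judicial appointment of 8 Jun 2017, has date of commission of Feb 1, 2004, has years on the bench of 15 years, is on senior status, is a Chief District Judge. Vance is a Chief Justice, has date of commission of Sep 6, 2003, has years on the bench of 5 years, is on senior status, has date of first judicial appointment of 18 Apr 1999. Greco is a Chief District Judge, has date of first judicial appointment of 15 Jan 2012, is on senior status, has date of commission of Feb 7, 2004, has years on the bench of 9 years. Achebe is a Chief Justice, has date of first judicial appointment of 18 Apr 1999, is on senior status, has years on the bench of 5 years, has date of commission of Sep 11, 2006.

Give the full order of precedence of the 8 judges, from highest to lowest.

By office: Vance and Achebe (Chief Justice); then Horvat and Pereira (Justice of the Supreme Court); then Oyelaran (Presiding Appellate Judge); then Halvorsen, Greco and Varga (Chief District Judge).
Vance and Achebe both have years on the bench 5 years, so the next rule applies.
Vance and Achebe are each on senior status, so the next rule applies.
Vance and Achebe both have date of first judicial appointment 18 Apr 1999, so the next rule applies.
Among Vance and Achebe, by date of commission (earlier first): Vance (Sep 6, 2003) before Achebe (Sep 11, 2006).
Horvat and Pereira both have years on the bench 20 years, so the next rule applies.
Horvat and Pereira are each on senior status, so the next rule applies.
Horvat and Pereira both have date of first judicial appointment 14 Jan 2002, so the next rule applies.
Among Horvat and Pereira, by date of commission (earlier first): Horvat (Mar 17, 2012) before Pereira (Aug 16, 2014).
Among Halvorsen, Greco and Varga, by years on the bench (lower first): Halvorsen and Greco (9 years) before Varga (15 years).
Halvorsen and Greco are each on senior status, so the next rule applies.
Halvorsen and Greco both have date of first judicial appointment 15 Jan 2012, so the next rule applies.
Among Halvorsen and Greco, by date of commission (earlier first): Halvorsen (Feb 8, 2003) before Greco (Feb 7, 2004).
Full order: Vance, Achebe, Horvat, Pereira, Oyelaran, Halvorsen, Greco, Varga.

Vance, Achebe, Horvat, Pereira, Oyelaran, Halvorsen, Greco, Varga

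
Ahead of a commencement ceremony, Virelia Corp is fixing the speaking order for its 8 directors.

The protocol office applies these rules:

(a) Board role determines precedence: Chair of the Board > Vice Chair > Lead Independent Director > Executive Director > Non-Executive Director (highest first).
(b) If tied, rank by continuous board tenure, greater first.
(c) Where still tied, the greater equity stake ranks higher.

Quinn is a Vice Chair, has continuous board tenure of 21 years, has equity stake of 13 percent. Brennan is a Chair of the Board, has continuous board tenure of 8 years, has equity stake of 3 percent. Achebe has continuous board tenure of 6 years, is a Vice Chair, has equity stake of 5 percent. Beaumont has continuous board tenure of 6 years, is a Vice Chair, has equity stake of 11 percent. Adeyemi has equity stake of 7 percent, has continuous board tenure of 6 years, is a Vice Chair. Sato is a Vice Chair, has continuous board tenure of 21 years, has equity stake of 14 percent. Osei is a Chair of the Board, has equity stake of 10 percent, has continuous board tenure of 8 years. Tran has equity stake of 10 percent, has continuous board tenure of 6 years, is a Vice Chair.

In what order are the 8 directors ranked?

Osei, Brennan, Sato, Quinn, Beaumont, Tran, Adeyemi, Achebe

By board role: Osei and Brennan (Chair of the Board); then Sato, Quinn, Beaumont, Tran, Adeyemi and Achebe (Vice Chair).
Osei and Brennan both have continuous board tenure 8 years, so the next rule applies.
Among Osei and Brennan, by equity stake (higher first): Osei (10 percent) before Brennan (3 percent).
Among Sato, Quinn, Beaumont, Tran, Adeyemi and Achebe, by continuous board tenure (higher first): Sato and Quinn (21 years) before Beaumont, Tran, Adeyemi and Achebe (6 years).
Among Sato and Quinn, by equity stake (higher first): Sato (14 percent) before Quinn (13 percent).
Among Beaumont, Tran, Adeyemi and Achebe, by equity stake (higher first): Beaumont (11 percent) before Tran (10 percent) before Adeyemi (7 percent) before Achebe (5 percent).
Full order: Osei, Brennan, Sato, Quinn, Beaumont, Tran, Adeyemi, Achebe.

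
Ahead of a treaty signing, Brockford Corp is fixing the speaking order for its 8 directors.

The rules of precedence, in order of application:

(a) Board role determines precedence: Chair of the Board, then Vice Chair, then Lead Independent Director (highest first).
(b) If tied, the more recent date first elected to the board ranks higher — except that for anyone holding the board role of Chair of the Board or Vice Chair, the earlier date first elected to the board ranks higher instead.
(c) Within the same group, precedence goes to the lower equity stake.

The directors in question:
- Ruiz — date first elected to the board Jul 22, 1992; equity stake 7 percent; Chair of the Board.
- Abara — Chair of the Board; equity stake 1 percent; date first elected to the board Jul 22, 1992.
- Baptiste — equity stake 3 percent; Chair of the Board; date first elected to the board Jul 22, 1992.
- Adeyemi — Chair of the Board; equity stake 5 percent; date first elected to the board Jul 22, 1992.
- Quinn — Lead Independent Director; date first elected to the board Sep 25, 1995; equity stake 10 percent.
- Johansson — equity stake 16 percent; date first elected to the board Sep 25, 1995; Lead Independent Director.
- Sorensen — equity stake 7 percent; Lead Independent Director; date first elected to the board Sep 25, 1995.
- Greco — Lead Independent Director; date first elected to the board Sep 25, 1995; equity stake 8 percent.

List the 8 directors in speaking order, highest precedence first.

By board role: Abara, Baptiste, Adeyemi and Ruiz (Chair of the Board); then Sorensen, Greco, Quinn and Johansson (Lead Independent Director).
Abara, Baptiste, Adeyemi and Ruiz all have date first elected to the board Jul 22, 1992, so the next rule applies.
Among Abara, Baptiste, Adeyemi and Ruiz, by equity stake (lower first): Abara (1 percent) before Baptiste (3 percent) before Adeyemi (5 percent) before Ruiz (7 percent).
Sorensen, Greco, Quinn and Johansson all have date first elected to the board Sep 25, 1995, so the next rule applies.
Among Sorensen, Greco, Quinn and Johansson, by equity stake (lower first): Sorensen (7 percent) before Greco (8 percent) before Quinn (10 percent) before Johansson (16 percent).
Full order: Abara, Baptiste, Adeyemi, Ruiz, Sorensen, Greco, Quinn, Johansson.

Abara, Baptiste, Adeyemi, Ruiz, Sorensen, Greco, Quinn, Johansson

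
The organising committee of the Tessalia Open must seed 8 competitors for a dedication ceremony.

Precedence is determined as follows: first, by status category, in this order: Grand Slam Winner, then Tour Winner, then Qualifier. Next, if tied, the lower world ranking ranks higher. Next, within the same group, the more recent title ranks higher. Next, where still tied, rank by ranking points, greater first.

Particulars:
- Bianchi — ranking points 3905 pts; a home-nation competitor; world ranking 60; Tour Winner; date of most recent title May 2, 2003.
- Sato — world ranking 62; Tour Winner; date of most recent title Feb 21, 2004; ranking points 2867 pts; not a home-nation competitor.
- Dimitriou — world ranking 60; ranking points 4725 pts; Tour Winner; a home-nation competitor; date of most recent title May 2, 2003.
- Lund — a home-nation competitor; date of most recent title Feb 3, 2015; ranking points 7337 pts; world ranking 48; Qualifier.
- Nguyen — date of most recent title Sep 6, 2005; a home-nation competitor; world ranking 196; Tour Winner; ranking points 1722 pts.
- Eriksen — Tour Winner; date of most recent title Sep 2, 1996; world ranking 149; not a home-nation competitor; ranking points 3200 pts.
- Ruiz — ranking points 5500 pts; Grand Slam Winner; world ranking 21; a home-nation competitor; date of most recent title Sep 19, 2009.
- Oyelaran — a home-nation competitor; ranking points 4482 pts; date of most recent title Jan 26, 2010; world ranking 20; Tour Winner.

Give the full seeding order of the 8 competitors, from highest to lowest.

By status category: Ruiz (Grand Slam Winner); then Oyelaran, Dimitriou, Bianchi, Sato, Eriksen and Nguyen (Tour Winner); then Lund (Qualifier).
Among Oyelaran, Dimitriou, Bianchi, Sato, Eriksen and Nguyen, by world ranking (lower first): Oyelaran (20) before Dimitriou and Bianchi (60) before Sato (62) before Eriksen (149) before Nguyen (196).
Dimitriou and Bianchi both have date of most recent title May 2, 2003, so the next rule applies.
Among Dimitriou and Bianchi, by ranking points (higher first): Dimitriou (4725 pts) before Bianchi (3905 pts).
Full order: Ruiz, Oyelaran, Dimitriou, Bianchi, Sato, Eriksen, Nguyen, Lund.

Ruiz, Oyelaran, Dimitriou, Bianchi, Sato, Eriksen, Nguyen, Lund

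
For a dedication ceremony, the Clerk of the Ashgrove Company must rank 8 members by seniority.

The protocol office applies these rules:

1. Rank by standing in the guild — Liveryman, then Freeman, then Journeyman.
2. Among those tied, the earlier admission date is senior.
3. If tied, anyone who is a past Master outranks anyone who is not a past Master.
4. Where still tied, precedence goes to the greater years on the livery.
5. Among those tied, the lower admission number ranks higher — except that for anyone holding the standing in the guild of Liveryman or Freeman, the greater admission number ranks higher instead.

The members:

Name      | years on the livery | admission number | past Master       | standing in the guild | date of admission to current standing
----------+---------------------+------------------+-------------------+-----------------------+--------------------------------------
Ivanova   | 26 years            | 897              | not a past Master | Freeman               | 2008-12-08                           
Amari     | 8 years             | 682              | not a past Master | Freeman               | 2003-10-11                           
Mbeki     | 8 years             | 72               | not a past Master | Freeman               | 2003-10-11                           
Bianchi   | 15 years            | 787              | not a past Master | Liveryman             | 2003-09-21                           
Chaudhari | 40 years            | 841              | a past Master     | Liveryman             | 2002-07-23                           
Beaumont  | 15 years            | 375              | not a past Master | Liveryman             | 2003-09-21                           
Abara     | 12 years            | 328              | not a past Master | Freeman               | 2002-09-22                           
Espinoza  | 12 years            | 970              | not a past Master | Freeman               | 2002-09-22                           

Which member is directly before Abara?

By standing in the guild: Chaudhari, Bianchi and Beaumont (Liveryman); then Espinoza, Abara, Amari, Mbeki and Ivanova (Freeman).
Among Chaudhari, Bianchi and Beaumont, by date of admission to current standing (earlier first): Chaudhari (2002-07-23) before Bianchi and Beaumont (2003-09-21).
Bianchi and Beaumont are each not a past Master, so the next rule applies.
Bianchi and Beaumont both have years on the livery 15 years, so the next rule applies.
Among Bianchi and Beaumont, by admission number (higher first) (reversed rule for this group): Bianchi (787) before Beaumont (375).
Among Espinoza, Abara, Amari, Mbeki and Ivanova, by date of admission to current standing (earlier first): Espinoza and Abara (2002-09-22) before Amari and Mbeki (2003-10-11) before Ivanova (2008-12-08).
Espinoza and Abara are each not a past Master, so the next rule applies.
Espinoza and Abara both have years on the livery 12 years, so the next rule applies.
Among Espinoza and Abara, by admission number (higher first) (reversed rule for this group): Espinoza (970) before Abara (328).
Amari and Mbeki are each not a past Master, so the next rule applies.
Amari and Mbeki both have years on the livery 8 years, so the next rule applies.
Among Amari and Mbeki, by admission number (higher first) (reversed rule for this group): Amari (682) before Mbeki (72).
Order: Chaudhari, Bianchi, Beaumont, Espinoza, Abara, Amari, Mbeki, Ivanova.

Espinoza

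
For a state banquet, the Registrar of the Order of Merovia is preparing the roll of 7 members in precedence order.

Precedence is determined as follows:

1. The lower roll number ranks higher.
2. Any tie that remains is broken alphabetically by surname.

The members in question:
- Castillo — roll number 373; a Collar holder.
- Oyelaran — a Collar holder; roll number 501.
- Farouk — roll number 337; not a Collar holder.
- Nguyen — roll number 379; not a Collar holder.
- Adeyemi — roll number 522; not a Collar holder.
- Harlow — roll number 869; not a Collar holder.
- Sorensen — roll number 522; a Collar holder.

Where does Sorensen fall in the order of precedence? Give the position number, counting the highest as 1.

By roll number (lower first): Farouk (337); then Castillo (373); then Nguyen (379); then Oyelaran (501); then Adeyemi and Sorensen (both 522); then Harlow (869).
Among Adeyemi and Sorensen, alphabetically by surname: Adeyemi before Sorensen.
Order: Farouk, Castillo, Nguyen, Oyelaran, Adeyemi, Sorensen, Harlow. So position 6.

6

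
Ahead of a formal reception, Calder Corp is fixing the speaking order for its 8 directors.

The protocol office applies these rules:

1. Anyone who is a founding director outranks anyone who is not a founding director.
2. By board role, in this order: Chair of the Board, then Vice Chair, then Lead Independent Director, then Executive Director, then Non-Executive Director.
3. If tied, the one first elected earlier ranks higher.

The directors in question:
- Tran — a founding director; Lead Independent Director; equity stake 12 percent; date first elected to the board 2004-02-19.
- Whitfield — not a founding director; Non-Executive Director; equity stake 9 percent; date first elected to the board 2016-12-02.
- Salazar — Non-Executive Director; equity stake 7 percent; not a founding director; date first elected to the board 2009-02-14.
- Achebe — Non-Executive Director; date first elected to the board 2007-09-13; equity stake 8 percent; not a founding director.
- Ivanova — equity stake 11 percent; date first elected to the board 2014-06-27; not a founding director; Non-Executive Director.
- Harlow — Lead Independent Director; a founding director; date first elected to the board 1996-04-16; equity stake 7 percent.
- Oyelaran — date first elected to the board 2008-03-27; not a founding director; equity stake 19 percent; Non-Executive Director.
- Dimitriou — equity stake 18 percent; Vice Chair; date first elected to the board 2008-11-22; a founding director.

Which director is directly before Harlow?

By the first rule: Dimitriou, Harlow and Tran (each a founding director); then Achebe, Oyelaran, Salazar, Ivanova and Whitfield (each not a founding director).
Among Dimitriou, Harlow and Tran, by board role: Dimitriou (Vice Chair) before Harlow and Tran (Lead Independent Director).
Among Harlow and Tran, by date first elected to the board (earlier first): Harlow (1996-04-16) before Tran (2004-02-19).
Achebe, Oyelaran, Salazar, Ivanova and Whitfield are each Non-Executive Director, so the next rule applies.
Among Achebe, Oyelaran, Salazar, Ivanova and Whitfield, by date first elected to the board (earlier first): Achebe (2007-09-13) before Oyelaran (2008-03-27) before Salazar (2009-02-14) before Ivanova (2014-06-27) before Whitfield (2016-12-02).
Order: Dimitriou, Harlow, Tran, Achebe, Oyelaran, Salazar, Ivanova, Whitfield.

Dimitriou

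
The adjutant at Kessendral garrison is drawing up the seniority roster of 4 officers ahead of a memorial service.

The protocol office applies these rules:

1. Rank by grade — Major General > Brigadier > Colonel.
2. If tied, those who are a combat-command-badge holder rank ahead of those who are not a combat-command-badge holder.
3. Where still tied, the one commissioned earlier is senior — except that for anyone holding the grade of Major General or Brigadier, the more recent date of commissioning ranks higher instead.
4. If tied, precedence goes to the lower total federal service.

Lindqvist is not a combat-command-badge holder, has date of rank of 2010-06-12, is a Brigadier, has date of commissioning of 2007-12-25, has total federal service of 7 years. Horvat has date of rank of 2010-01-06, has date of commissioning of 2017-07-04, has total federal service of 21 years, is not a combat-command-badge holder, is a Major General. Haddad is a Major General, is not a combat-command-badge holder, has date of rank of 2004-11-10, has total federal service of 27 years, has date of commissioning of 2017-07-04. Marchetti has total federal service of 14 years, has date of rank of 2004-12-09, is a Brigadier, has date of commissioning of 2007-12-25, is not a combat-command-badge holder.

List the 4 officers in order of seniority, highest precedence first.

Horvat, Haddad, Lindqvist, Marchetti

By grade: Horvat and Haddad (Major General); then Lindqvist and Marchetti (Brigadier).
Horvat and Haddad are each not a combat-command-badge holder, so the next rule applies.
Horvat and Haddad both have date of commissioning 2017-07-04, so the next rule applies.
Among Horvat and Haddad, by total federal service (lower first): Horvat (21 years) before Haddad (27 years).
Lindqvist and Marchetti are each not a combat-command-badge holder, so the next rule applies.
Lindqvist and Marchetti both have date of commissioning 2007-12-25, so the next rule applies.
Among Lindqvist and Marchetti, by total federal service (lower first): Lindqvist (7 years) before Marchetti (14 years).
Full order: Horvat, Haddad, Lindqvist, Marchetti.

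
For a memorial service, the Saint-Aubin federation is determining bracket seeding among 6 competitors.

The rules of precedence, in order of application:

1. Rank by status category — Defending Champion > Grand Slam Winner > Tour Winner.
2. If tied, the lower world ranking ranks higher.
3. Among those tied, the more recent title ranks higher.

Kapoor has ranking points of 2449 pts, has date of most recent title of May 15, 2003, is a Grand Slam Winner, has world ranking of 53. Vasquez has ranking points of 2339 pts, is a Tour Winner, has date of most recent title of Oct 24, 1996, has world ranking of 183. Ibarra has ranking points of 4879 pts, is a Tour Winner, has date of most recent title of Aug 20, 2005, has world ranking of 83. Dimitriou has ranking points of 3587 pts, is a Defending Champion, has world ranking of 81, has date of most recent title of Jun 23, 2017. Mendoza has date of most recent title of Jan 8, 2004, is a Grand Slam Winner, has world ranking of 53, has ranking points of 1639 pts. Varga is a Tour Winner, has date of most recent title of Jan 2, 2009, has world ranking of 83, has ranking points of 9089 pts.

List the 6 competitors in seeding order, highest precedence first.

Dimitriou, Mendoza, Kapoor, Varga, Ibarra, Vasquez

By status category: Dimitriou (Defending Champion); then Mendoza and Kapoor (Grand Slam Winner); then Varga, Ibarra and Vasquez (Tour Winner).
Mendoza and Kapoor both have world ranking 53, so the next rule applies.
Among Mendoza and Kapoor, by date of most recent title (later first): Mendoza (Jan 8, 2004) before Kapoor (May 15, 2003).
Among Varga, Ibarra and Vasquez, by world ranking (lower first): Varga and Ibarra (83) before Vasquez (183).
Among Varga and Ibarra, by date of most recent title (later first): Varga (Jan 2, 2009) before Ibarra (Aug 20, 2005).
Full order: Dimitriou, Mendoza, Kapoor, Varga, Ibarra, Vasquez.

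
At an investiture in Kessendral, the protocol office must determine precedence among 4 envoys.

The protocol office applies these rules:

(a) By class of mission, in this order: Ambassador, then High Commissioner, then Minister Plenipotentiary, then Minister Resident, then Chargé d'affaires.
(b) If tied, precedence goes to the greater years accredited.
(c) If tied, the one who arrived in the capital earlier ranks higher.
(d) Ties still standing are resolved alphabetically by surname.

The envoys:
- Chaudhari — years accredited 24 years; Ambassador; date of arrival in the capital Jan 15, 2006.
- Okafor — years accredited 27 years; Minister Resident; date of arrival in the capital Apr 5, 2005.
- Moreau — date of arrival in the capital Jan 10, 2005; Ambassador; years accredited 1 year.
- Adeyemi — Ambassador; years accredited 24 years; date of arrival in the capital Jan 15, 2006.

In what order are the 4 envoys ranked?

Adeyemi, Chaudhari, Moreau, Okafor

By class of mission: Adeyemi, Chaudhari and Moreau (Ambassador); then Okafor (Minister Resident).
Among Adeyemi, Chaudhari and Moreau, by years accredited (higher first): Adeyemi and Chaudhari (24 years) before Moreau (1 year).
Adeyemi and Chaudhari both have date of arrival in the capital Jan 15, 2006, so the next rule applies.
Among Adeyemi and Chaudhari, alphabetically by surname: Adeyemi before Chaudhari.
Full order: Adeyemi, Chaudhari, Moreau, Okafor.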